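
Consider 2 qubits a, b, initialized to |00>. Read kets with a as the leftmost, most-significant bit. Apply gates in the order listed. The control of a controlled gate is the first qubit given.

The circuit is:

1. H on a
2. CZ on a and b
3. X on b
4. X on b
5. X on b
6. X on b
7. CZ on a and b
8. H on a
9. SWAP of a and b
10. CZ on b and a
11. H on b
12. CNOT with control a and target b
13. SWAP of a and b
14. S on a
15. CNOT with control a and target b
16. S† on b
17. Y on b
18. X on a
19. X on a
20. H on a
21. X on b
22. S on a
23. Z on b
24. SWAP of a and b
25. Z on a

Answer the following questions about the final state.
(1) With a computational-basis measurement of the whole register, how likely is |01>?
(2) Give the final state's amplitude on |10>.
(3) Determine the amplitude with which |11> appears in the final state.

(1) Outcome |01> occurs with probability 1/4. Key observation: steps 1-8 multiply out to the identity, so the circuit reduces to the remaining gates.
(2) The amplitude on |10> is -I/2.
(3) The amplitude on |11> is -1/2.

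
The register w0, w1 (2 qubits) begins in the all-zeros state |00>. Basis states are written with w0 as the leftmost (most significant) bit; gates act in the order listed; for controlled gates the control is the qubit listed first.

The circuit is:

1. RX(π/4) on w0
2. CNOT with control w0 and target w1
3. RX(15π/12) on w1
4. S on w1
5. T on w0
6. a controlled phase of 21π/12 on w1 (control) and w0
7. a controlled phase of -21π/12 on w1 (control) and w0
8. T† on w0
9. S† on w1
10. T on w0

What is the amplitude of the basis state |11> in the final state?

The final state's coefficient on |11> equals (2 - sqrt(2))*exp(3*I*pi/4)/4. Key observation: gates 4-9 undo each other exactly, leaving only the rest of the circuit to track.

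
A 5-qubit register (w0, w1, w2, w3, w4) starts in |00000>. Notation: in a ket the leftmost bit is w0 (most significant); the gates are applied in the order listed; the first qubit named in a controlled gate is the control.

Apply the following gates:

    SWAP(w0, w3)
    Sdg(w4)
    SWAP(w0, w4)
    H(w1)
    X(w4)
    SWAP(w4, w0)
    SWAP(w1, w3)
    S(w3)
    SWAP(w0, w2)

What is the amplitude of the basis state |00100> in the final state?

The amplitude on |00100> is sqrt(2)/2.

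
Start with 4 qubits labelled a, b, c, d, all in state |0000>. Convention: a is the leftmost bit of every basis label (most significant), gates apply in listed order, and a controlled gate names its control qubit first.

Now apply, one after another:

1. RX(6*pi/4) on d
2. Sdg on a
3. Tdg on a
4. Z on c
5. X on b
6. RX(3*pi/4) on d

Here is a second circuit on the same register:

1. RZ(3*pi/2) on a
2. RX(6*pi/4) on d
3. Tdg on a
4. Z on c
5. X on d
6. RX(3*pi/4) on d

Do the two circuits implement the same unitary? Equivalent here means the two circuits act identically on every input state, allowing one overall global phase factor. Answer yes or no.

No, they are not equivalent — no single phase factor reconciles the two unitaries.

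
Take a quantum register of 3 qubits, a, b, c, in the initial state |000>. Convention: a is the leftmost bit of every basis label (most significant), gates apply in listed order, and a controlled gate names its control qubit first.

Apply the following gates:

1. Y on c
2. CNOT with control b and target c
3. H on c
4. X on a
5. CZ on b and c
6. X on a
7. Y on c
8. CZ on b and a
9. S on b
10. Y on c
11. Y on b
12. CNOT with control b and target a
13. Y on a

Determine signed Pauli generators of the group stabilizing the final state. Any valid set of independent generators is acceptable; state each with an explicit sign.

One valid set of independent stabilizer generators is -IIX, +ZII, -IZI (any independent generating set of the same group is equally correct).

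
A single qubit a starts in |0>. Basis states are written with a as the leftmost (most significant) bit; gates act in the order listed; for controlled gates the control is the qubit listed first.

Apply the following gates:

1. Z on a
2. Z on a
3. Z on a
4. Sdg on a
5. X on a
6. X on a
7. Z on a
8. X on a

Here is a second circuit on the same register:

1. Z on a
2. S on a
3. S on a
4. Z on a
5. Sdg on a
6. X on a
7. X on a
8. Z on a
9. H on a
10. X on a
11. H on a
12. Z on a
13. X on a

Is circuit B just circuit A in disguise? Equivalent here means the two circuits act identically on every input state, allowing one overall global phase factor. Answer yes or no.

Yes — the two circuits implement the same unitary up to a global phase.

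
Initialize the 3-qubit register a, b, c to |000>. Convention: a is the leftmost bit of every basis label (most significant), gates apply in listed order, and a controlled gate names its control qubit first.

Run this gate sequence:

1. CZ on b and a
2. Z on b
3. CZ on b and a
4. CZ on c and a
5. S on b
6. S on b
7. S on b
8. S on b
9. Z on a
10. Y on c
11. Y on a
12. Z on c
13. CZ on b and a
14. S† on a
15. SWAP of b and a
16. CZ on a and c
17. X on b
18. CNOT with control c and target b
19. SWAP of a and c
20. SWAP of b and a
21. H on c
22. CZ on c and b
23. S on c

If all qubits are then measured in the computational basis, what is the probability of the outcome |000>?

Outcome |000> occurs with probability 0.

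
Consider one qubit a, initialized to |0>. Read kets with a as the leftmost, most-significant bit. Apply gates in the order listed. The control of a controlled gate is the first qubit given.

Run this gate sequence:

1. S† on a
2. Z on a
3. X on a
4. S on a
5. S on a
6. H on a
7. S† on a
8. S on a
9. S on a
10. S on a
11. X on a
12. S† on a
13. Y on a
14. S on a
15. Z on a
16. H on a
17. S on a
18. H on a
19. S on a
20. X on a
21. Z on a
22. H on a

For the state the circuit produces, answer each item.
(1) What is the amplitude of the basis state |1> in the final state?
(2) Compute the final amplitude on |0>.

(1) The final state's coefficient on |1> equals 1/2 + I/2.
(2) The final state's coefficient on |0> equals 1/2 - I/2.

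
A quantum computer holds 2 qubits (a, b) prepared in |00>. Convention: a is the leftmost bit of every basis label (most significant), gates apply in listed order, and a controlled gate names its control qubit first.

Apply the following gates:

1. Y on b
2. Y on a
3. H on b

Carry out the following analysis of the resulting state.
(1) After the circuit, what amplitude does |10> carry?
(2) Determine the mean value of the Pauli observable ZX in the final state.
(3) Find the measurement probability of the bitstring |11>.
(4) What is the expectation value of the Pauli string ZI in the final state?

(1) The final state's coefficient on |10> equals -sqrt(2)/2.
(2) The observable ZX averages to 1.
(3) Outcome |11> occurs with probability 1/2.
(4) The observable ZI averages to -1.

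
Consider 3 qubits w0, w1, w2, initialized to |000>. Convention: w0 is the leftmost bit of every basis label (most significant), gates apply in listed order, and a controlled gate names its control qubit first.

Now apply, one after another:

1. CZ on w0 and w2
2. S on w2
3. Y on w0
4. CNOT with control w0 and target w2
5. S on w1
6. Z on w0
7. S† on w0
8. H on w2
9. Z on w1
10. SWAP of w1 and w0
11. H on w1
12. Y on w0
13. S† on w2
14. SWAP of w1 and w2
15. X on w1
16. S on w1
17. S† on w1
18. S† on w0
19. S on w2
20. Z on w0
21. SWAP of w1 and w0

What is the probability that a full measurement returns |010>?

The probability of measuring |010> is 1/4.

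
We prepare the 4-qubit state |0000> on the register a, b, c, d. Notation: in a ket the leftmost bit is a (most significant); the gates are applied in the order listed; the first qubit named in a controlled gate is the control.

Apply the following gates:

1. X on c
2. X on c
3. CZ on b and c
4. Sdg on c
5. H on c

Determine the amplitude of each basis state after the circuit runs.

The resulting statevector has amplitude sqrt(2)/2 on |0000>, sqrt(2)/2 on |0010>, and 0 on every other basis state.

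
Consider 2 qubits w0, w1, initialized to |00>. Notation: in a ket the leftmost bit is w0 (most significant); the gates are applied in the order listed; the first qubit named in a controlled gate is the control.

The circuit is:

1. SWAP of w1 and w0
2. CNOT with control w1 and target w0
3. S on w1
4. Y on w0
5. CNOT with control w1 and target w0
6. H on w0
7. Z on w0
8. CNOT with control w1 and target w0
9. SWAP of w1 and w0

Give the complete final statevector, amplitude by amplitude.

After the circuit, the state carries amplitude sqrt(2)*I/2 on |00>, sqrt(2)*I/2 on |01>, 0 on |10>, 0 on |11>.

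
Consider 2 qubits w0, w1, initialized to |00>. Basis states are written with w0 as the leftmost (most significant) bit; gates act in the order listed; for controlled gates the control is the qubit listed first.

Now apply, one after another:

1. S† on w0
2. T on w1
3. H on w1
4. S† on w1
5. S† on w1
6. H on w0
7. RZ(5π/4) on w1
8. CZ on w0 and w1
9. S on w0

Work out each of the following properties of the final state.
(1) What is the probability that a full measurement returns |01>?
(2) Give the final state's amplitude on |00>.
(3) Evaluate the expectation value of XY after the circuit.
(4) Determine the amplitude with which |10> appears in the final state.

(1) Outcome |01> occurs with probability 1/4.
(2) The final state's coefficient on |00> equals -exp(3*I*pi/8)/2.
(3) The expectation value of XY is -sqrt(2)/2.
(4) The final state's coefficient on |10> equals -exp(7*I*pi/8)/2.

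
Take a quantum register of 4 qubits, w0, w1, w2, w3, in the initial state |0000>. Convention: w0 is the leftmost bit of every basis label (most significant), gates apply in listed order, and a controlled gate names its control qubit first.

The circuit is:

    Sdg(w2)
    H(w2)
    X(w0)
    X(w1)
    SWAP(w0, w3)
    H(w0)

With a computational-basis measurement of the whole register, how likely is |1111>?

A full measurement returns |1111> with probability 1/4.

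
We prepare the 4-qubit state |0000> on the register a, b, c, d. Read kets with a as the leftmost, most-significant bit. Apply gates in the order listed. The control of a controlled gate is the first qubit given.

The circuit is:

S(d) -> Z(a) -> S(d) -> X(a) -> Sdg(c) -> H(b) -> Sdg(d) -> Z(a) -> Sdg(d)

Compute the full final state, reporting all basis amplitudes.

The final amplitudes are -sqrt(2)/2 on |1000>, -sqrt(2)/2 on |1100>, and 0 on every other basis state.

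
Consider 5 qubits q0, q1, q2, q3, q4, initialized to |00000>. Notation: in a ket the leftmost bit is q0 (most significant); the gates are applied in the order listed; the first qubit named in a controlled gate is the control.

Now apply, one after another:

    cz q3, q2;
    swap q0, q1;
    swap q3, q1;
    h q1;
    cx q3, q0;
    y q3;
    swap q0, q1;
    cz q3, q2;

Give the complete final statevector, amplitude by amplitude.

After the circuit, the state carries amplitude sqrt(2)*I/2 on |00010>, sqrt(2)*I/2 on |10010>, and 0 on every other basis state.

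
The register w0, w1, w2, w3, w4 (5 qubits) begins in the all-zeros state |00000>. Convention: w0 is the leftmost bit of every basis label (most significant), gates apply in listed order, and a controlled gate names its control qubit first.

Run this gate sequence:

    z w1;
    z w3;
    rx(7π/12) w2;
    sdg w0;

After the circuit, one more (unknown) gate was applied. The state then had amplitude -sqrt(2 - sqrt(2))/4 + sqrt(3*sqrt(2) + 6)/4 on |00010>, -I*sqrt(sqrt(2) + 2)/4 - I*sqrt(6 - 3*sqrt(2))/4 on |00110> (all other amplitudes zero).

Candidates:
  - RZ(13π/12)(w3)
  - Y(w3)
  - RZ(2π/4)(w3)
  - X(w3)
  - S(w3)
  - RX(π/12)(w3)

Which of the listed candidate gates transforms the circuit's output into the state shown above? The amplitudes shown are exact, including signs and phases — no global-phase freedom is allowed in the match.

The applied gate was X(w3).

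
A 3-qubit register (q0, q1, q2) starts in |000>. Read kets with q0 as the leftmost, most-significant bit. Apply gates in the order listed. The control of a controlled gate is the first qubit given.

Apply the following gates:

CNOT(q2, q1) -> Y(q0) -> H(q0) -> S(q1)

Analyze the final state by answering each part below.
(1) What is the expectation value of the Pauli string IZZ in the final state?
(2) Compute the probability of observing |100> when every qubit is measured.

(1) The observable IZZ averages to 1.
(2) A full measurement returns |100> with probability 1/2.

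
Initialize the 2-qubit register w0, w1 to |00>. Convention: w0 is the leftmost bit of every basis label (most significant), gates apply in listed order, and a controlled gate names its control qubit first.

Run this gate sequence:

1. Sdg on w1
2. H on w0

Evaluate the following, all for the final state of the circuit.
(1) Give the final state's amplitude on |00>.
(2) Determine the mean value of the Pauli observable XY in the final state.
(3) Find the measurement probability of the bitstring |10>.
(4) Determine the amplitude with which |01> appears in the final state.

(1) The final state's coefficient on |00> equals sqrt(2)/2.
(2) The observable XY averages to 0.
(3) The probability of measuring |10> is 1/2.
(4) The amplitude on |01> is 0.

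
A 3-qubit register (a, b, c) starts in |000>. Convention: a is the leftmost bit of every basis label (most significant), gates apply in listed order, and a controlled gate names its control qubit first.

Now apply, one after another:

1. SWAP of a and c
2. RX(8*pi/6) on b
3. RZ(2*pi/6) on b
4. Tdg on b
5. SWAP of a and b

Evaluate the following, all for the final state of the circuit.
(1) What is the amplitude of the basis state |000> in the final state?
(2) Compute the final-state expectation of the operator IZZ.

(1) The amplitude on |000> is exp(5*I*pi/6)/2.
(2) The observable IZZ averages to 1.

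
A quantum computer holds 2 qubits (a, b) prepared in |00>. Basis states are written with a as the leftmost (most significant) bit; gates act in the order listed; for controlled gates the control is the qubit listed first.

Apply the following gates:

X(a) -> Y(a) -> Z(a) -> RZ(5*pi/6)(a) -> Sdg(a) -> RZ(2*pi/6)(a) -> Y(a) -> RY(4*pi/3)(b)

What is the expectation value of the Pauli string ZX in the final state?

The expectation value of ZX is sqrt(3)/2.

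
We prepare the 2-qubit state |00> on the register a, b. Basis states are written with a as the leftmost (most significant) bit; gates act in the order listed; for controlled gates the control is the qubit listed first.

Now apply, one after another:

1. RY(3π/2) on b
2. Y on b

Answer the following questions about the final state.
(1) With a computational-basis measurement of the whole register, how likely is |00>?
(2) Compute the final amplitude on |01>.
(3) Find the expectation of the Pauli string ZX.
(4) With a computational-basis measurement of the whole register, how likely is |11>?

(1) Outcome |00> occurs with probability 1/2.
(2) |01> carries amplitude -sqrt(2)*I/2 in the final state.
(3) The observable ZX averages to 1.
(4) Outcome |11> occurs with probability 0.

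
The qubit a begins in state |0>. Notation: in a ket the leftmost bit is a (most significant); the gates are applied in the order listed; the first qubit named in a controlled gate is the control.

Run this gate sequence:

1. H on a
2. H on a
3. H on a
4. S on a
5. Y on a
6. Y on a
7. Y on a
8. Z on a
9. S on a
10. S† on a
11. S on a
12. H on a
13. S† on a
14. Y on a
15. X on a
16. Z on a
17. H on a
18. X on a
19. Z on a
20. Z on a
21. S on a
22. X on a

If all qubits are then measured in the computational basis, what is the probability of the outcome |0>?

A full measurement returns |0> with probability 1/2.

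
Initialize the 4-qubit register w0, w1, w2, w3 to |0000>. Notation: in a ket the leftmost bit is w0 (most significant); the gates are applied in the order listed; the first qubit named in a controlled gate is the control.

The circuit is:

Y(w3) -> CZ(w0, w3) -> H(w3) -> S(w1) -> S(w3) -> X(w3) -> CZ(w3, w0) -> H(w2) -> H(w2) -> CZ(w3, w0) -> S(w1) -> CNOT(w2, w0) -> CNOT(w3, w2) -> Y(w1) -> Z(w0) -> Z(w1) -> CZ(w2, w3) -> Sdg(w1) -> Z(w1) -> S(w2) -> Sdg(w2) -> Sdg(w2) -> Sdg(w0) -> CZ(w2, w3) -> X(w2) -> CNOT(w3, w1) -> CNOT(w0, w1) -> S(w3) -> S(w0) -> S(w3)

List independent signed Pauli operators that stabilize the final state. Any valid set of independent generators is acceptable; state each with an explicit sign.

The final state is stabilized by the group generated by -IXXX, +ZIII, -IZIZ, -IIZZ; other independent generating sets are equally valid. Key observation: the block from step 7 through step 10 cancels to the identity and can be dropped.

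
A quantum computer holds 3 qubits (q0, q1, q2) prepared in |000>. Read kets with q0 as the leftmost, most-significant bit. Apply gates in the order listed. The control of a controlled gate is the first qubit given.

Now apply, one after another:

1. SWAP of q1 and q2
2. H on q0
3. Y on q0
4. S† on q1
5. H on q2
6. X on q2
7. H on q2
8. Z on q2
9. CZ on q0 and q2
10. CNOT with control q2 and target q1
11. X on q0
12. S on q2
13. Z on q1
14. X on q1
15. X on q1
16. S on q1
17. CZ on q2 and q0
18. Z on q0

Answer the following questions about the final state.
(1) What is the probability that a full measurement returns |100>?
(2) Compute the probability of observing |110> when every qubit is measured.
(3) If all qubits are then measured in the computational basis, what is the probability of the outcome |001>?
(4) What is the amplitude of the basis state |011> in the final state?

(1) Outcome |100> occurs with probability 1/2. Key observation: the block from step 5 through step 8 cancels to the identity and can be dropped.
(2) Outcome |110> occurs with probability 0.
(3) The probability of measuring |001> is 0.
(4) |011> carries amplitude 0 in the final state.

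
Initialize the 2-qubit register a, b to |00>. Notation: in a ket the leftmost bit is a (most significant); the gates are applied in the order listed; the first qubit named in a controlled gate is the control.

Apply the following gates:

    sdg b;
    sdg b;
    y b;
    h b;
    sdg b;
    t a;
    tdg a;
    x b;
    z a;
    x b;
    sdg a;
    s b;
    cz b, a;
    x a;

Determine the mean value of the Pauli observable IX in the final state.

The expectation value of IX is -1.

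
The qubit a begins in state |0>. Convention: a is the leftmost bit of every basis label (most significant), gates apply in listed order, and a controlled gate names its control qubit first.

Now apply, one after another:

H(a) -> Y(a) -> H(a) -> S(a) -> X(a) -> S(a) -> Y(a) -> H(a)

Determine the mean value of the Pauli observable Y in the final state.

In the final state, Y has expectation 0.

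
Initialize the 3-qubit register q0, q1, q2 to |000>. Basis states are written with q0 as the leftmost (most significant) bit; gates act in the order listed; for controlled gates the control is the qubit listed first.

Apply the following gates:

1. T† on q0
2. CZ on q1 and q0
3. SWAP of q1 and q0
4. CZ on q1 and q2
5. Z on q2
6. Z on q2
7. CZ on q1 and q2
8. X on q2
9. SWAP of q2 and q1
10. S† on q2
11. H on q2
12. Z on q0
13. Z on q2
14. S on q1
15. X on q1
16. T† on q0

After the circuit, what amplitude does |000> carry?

The final state's coefficient on |000> equals sqrt(2)*I/2. Key observation: gates 4-7 undo each other exactly, leaving only the rest of the circuit to track.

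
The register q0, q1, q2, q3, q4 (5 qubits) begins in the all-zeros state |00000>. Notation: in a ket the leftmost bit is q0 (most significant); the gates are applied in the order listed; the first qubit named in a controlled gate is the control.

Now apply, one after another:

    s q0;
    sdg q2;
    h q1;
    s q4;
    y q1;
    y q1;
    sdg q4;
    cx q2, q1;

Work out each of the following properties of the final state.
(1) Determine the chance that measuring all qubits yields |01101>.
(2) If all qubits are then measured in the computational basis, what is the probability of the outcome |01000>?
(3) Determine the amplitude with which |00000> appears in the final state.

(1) Outcome |01101> occurs with probability 0. Key observation: gates 4-7 undo each other exactly, leaving only the rest of the circuit to track.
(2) A full measurement returns |01000> with probability 1/2.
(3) The amplitude on |00000> is sqrt(2)/2.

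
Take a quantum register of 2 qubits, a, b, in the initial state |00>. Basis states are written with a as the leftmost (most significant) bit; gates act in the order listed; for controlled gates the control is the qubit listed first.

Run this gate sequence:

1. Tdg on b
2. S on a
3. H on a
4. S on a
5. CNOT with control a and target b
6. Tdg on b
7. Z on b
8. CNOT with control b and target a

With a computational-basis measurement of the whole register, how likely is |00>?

Outcome |00> occurs with probability 1/2.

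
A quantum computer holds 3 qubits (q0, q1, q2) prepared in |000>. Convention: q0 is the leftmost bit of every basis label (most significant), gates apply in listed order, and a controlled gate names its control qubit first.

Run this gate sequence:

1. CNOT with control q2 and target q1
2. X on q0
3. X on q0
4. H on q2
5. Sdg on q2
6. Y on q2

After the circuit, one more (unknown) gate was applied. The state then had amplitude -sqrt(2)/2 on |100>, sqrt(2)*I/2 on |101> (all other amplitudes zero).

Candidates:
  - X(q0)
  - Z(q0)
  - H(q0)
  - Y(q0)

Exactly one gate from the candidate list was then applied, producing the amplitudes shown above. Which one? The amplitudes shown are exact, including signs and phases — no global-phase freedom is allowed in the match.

The applied gate was X(q0). Key observation: gates 2-3 undo each other exactly, leaving only the rest of the circuit to track.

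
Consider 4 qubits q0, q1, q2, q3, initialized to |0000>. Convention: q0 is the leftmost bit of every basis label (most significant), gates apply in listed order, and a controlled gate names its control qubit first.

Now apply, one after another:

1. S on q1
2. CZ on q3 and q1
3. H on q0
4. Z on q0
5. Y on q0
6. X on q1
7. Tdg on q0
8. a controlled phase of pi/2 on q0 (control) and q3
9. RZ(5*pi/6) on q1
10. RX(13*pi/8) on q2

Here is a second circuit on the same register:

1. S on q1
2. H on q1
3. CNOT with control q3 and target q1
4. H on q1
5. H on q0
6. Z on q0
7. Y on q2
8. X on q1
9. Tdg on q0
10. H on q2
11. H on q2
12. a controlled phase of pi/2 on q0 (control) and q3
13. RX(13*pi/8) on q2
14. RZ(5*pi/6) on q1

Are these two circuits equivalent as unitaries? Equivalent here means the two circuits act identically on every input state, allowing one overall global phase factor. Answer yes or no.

No — the two circuits implement different unitaries, even allowing a global phase.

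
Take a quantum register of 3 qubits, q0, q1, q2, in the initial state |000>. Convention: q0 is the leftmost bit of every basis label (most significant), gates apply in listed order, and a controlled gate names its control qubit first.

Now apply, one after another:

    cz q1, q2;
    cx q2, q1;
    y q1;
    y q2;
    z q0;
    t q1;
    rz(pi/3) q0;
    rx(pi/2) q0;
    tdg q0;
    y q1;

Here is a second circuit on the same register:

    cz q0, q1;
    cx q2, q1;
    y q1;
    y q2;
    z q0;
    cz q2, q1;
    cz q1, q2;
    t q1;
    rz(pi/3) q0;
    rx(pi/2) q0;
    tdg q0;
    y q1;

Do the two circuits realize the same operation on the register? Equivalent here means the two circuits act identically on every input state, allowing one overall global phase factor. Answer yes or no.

No, they are not equivalent — no single phase factor reconciles the two unitaries.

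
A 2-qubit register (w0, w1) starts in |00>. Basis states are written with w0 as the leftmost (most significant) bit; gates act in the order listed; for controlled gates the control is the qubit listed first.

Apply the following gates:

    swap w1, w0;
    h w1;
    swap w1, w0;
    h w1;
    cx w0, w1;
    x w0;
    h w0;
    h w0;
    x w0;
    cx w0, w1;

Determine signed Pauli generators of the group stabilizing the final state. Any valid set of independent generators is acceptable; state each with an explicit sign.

One valid set of independent stabilizer generators is +XI, +IX (any independent generating set of the same group is equally correct). Key observation: the block from step 5 through step 10 cancels to the identity and can be dropped.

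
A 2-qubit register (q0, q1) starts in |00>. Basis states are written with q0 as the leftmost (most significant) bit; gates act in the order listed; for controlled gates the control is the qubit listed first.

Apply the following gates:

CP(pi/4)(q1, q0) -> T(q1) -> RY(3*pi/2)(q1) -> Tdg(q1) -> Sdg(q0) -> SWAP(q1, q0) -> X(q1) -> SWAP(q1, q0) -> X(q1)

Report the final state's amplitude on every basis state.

After the circuit, the state carries amplitude 0 on |00>, 0 on |01>, -sqrt(2)*exp(3*I*pi/4)/2 on |10>, -sqrt(2)/2 on |11>.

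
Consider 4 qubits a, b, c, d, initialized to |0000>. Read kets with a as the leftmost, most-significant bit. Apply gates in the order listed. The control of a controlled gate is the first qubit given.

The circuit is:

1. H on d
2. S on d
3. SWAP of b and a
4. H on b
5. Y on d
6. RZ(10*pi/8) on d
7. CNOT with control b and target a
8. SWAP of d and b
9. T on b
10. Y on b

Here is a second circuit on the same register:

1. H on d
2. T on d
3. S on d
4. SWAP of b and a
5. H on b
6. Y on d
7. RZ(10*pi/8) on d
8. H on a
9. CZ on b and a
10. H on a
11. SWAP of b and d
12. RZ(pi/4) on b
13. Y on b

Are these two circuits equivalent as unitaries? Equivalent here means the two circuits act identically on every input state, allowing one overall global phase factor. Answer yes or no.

No — the two circuits implement different unitaries, even allowing a global phase.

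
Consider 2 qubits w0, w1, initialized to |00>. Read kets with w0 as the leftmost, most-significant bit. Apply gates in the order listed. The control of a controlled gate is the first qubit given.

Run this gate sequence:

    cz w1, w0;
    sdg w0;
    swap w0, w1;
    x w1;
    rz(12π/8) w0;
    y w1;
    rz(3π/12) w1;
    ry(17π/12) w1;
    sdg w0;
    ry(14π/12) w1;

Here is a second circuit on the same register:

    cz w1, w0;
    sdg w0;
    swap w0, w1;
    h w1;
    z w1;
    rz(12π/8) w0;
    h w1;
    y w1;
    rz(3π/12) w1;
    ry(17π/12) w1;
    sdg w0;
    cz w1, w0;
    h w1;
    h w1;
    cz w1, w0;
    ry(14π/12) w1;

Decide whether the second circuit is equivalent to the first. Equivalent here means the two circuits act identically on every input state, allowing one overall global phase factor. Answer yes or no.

Yes, they are equivalent — the unitaries differ by at most a global phase.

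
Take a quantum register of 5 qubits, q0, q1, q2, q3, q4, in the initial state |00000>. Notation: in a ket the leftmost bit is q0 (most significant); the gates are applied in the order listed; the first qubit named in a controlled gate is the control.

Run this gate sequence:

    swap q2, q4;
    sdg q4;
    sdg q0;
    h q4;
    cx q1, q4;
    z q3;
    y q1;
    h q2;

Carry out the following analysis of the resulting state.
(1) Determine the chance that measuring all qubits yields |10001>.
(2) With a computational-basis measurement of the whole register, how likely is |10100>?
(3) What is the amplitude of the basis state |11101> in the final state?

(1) A full measurement returns |10001> with probability 0.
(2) A full measurement returns |10100> with probability 0.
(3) The amplitude on |11101> is 0.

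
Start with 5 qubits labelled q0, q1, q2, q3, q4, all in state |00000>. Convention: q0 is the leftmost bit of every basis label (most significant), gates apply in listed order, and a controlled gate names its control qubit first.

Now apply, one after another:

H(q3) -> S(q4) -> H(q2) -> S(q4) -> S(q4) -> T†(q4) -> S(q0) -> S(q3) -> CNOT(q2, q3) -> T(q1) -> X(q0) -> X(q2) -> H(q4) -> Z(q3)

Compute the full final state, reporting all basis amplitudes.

The resulting statevector has amplitude sqrt(2)*I/4 on |10000>, sqrt(2)*I/4 on |10001>, -sqrt(2)/4 on |10010>, -sqrt(2)/4 on |10011>, sqrt(2)/4 on |10100>, sqrt(2)/4 on |10101>, -sqrt(2)*I/4 on |10110>, -sqrt(2)*I/4 on |10111>, and 0 on every other basis state.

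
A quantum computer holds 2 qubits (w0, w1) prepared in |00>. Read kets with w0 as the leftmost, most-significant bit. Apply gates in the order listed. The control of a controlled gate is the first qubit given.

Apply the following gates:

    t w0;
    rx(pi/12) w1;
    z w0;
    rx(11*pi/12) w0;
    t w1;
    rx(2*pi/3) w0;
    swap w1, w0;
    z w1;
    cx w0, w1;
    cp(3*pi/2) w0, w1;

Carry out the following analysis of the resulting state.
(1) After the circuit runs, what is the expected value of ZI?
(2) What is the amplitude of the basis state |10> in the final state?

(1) In the final state, ZI has expectation sqrt(2)/4 + sqrt(6)/4.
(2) The amplitude on |10> is (-sqrt(2) + sqrt(3))*exp(I*pi/4)/4.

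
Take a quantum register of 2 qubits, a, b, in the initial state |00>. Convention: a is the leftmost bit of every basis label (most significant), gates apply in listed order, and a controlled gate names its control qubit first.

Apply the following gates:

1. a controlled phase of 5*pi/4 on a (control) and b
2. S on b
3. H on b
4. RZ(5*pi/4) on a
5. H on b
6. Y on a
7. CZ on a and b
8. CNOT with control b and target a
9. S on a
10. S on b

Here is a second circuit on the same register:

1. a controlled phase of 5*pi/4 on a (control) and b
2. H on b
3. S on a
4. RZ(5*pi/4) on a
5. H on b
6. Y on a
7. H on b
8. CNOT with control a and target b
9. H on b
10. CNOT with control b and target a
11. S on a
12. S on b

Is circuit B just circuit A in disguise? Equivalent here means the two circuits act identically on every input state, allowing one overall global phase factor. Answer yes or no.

No, they are not equivalent — no single phase factor reconciles the two unitaries.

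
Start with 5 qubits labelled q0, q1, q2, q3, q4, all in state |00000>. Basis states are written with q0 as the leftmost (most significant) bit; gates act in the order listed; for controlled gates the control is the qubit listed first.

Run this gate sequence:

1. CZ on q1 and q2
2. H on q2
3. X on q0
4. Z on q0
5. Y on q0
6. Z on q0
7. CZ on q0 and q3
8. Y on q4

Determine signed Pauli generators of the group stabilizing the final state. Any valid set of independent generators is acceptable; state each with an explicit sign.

The stabilizer group can be generated by +IIXII, +ZIIII, +IZIII, +IIIZI, -IIIIZ, among other valid generating sets.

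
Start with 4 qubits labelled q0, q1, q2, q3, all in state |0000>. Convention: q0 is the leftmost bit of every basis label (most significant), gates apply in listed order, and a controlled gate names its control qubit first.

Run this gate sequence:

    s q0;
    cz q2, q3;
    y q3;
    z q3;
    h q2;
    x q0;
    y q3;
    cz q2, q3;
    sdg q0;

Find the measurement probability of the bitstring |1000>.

Outcome |1000> occurs with probability 1/2.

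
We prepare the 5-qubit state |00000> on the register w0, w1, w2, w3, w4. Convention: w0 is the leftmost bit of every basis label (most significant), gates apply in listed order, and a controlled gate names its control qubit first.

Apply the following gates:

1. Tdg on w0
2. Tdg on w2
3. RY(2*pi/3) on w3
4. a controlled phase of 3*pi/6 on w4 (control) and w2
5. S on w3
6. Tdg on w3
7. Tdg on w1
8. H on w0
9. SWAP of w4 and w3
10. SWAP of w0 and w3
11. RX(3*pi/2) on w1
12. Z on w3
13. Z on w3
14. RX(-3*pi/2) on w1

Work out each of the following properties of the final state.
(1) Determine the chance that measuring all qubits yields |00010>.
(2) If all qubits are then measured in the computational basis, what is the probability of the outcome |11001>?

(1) A full measurement returns |00010> with probability 1/8.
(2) A full measurement returns |11001> with probability 0.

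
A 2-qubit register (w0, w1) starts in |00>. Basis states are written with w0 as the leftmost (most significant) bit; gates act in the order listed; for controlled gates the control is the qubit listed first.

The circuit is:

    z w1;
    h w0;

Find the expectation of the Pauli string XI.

In the final state, XI has expectation 1.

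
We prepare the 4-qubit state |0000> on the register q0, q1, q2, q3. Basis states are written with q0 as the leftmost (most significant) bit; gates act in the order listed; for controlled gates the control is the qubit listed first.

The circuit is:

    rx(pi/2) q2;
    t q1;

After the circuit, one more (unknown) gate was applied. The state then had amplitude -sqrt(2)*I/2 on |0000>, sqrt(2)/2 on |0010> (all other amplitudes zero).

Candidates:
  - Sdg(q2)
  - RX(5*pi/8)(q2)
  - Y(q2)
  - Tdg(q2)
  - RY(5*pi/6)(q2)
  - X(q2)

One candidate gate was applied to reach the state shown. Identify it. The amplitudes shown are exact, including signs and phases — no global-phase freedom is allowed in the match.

The applied gate was X(q2).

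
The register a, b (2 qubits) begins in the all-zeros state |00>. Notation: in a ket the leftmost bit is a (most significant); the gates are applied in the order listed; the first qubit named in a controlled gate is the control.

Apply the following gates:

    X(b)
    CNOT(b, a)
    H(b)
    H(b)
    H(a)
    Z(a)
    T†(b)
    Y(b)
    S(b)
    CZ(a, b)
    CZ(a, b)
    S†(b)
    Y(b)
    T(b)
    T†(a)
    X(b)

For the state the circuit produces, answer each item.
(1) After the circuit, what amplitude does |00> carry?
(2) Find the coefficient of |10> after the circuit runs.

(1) |00> carries amplitude sqrt(2)/2 in the final state. Key observation: the block from step 7 through step 14 cancels to the identity and can be dropped.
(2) |10> carries amplitude -sqrt(2)*exp(3*I*pi/4)/2 in the final state.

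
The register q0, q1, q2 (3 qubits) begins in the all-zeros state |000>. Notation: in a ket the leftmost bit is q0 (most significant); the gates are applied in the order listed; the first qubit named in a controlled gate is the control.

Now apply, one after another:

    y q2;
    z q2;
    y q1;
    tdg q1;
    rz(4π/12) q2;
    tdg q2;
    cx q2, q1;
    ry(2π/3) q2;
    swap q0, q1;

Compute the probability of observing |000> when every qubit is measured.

Outcome |000> occurs with probability 3/4.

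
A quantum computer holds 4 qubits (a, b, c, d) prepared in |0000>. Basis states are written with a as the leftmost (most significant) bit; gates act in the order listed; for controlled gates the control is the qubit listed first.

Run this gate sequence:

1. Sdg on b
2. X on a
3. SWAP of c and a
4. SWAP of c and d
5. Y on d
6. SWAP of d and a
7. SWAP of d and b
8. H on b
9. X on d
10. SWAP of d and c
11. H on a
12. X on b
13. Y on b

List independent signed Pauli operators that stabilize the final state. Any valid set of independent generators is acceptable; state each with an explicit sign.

The final state is stabilized by the group generated by +XIII, -IXII, -IIZI, +IIIZ; other independent generating sets are equally valid.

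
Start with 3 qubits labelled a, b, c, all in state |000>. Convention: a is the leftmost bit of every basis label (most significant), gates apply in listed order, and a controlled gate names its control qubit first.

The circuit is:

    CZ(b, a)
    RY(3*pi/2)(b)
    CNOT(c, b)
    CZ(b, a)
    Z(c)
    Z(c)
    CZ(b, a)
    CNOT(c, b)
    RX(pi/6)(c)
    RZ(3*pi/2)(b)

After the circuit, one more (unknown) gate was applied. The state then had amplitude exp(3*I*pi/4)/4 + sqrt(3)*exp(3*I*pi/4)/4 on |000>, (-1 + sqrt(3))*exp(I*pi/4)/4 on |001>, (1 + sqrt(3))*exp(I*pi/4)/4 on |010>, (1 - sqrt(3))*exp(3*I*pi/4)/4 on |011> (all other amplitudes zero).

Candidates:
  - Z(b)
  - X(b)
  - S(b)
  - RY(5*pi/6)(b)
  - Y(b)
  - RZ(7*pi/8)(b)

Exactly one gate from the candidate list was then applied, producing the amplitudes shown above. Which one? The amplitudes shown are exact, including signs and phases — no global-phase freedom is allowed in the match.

The unique candidate consistent with the amplitudes is X(b). Key observation: gates 3-8 undo each other exactly, leaving only the rest of the circuit to track.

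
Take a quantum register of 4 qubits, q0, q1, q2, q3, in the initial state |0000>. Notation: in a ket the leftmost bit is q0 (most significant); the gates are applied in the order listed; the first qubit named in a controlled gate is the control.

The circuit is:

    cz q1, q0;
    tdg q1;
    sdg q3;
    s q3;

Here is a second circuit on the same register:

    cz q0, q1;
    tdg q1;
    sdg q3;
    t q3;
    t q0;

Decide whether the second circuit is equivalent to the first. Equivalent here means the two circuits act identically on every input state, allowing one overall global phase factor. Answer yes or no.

No: there is an input state on which the two circuits produce genuinely different outputs (not merely differing by a phase).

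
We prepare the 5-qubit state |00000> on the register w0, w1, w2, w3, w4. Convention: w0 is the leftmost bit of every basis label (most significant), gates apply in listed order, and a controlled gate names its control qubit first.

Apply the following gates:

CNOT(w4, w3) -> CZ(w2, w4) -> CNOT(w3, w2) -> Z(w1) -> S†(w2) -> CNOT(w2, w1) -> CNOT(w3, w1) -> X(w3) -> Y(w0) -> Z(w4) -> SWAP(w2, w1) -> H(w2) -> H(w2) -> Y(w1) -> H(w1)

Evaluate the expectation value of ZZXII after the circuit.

The expectation value of ZZXII is 0. Key observation: steps 12-13 multiply out to the identity, so the circuit reduces to the remaining gates.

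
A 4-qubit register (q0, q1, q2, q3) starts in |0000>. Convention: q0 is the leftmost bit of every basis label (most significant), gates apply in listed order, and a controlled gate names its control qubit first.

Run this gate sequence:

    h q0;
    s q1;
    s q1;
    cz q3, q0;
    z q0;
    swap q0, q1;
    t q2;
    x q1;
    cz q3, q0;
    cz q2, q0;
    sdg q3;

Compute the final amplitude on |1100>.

|1100> carries amplitude 0 in the final state.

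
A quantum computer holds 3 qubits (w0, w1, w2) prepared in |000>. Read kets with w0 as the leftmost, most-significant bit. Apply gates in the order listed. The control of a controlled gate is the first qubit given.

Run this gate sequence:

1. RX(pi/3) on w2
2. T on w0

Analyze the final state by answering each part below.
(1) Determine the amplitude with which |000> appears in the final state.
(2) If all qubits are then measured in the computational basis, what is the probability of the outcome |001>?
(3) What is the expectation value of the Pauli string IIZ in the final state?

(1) The final state's coefficient on |000> equals sqrt(3)/2.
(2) The probability of measuring |001> is 1/4.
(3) The observable IIZ averages to 1/2.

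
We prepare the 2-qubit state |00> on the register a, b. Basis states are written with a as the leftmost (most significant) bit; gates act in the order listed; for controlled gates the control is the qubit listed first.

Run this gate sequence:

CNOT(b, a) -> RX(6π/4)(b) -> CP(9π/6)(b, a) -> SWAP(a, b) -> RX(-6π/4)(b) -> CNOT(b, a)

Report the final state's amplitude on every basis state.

The resulting statevector has amplitude 1/2 on |00>, 1/2 on |01>, I/2 on |10>, -I/2 on |11>.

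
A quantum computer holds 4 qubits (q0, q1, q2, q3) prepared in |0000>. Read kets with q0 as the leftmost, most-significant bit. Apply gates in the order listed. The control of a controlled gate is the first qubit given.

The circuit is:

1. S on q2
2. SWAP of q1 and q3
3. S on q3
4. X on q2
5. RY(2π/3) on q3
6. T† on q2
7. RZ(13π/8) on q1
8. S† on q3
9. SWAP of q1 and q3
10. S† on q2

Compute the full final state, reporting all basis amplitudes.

The final amplitudes are exp(7*I*pi/16)/2 on |0010>, -sqrt(3)*exp(15*I*pi/16)/2 on |0110>, and 0 on every other basis state.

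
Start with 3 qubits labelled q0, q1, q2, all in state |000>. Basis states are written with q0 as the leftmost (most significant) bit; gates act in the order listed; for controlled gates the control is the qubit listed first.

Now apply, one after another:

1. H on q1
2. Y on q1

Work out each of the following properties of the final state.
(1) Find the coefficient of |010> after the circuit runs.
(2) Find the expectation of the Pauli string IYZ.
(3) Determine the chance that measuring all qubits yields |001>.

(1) The amplitude on |010> is sqrt(2)*I/2.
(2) The observable IYZ averages to 0.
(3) Outcome |001> occurs with probability 0.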